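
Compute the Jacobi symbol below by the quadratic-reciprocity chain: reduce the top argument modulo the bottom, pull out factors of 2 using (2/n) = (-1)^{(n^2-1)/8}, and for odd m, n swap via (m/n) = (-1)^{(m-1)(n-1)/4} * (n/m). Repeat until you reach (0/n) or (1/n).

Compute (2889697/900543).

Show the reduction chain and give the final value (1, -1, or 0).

(2889697/900543) = (188068/900543)   [reduce mod 900543]
188068 = 2^2·47017; (2/900543) = +1 since 900543 mod 8 = 7, so (188068/900543) = (+1)^2·(47017/900543); sign now +1
reciprocity: (47017/900543) = +1·(900543/47017) since 47017 mod 4 = 1, 900543 mod 4 = 3; sign now +1
(900543/47017) = (7220/47017)   [reduce mod 47017]
7220 = 2^2·1805; (2/47017) = +1 since 47017 mod 8 = 1, so (7220/47017) = (+1)^2·(1805/47017); sign now +1
reciprocity: (1805/47017) = +1·(47017/1805) since 1805 mod 4 = 1, 47017 mod 4 = 1; sign now +1
(47017/1805) = (87/1805)   [reduce mod 1805]
reciprocity: (87/1805) = +1·(1805/87) since 87 mod 4 = 3, 1805 mod 4 = 1; sign now +1
(1805/87) = (65/87)   [reduce mod 87]
reciprocity: (65/87) = +1·(87/65) since 65 mod 4 = 1, 87 mod 4 = 3; sign now +1
(87/65) = (22/65)   [reduce mod 65]
22 = 2^1·11; (2/65) = +1 since 65 mod 8 = 1, so (22/65) = (+1)^1·(11/65); sign now +1
reciprocity: (11/65) = +1·(65/11) since 11 mod 4 = 3, 65 mod 4 = 1; sign now +1
(65/11) = (10/11)   [reduce mod 11]
10 = 2^1·5; (2/11) = -1 since 11 mod 8 = 3, so (10/11) = (-1)^1·(5/11); sign now -1
reciprocity: (5/11) = +1·(11/5) since 5 mod 4 = 1, 11 mod 4 = 3; sign now -1
(11/5) = (1/5)   [reduce mod 5]
(1/5) = 1; final value = sign = -1

-1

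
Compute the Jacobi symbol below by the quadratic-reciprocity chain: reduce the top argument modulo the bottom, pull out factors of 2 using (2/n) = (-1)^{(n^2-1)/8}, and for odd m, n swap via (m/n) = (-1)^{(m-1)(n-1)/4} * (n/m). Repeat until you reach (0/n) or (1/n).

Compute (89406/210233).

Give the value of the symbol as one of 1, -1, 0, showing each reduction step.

1

factor out 2^1: 89406 = 2^1·44703; with 210233 mod 8 = 1, (2/210233) = +1; sign now +1; continue with (44703/210233)
flip (44703/210233) -> (210233/44703): both odd, 44703 mod 4 = 3, 210233 mod 4 = 1, so the flip contributes +1; sign now +1
(210233/44703): 210233 mod 44703 = 31421, so (210233/44703) = (31421/44703)
flip (31421/44703) -> (44703/31421): both odd, 31421 mod 4 = 1, 44703 mod 4 = 3, so the flip contributes +1; sign now +1
(44703/31421): 44703 mod 31421 = 13282, so (44703/31421) = (13282/31421)
factor out 2^1: 13282 = 2^1·6641; with 31421 mod 8 = 5, (2/31421) = -1; sign now -1; continue with (6641/31421)
flip (6641/31421) -> (31421/6641): both odd, 6641 mod 4 = 1, 31421 mod 4 = 1, so the flip contributes +1; sign now -1
(31421/6641): 31421 mod 6641 = 4857, so (31421/6641) = (4857/6641)
flip (4857/6641) -> (6641/4857): both odd, 4857 mod 4 = 1, 6641 mod 4 = 1, so the flip contributes +1; sign now -1
(6641/4857): 6641 mod 4857 = 1784, so (6641/4857) = (1784/4857)
factor out 2^3: 1784 = 2^3·223; with 4857 mod 8 = 1, (2/4857) = +1; sign now -1; continue with (223/4857)
flip (223/4857) -> (4857/223): both odd, 223 mod 4 = 3, 4857 mod 4 = 1, so the flip contributes +1; sign now -1
(4857/223): 4857 mod 223 = 174, so (4857/223) = (174/223)
factor out 2^1: 174 = 2^1·87; with 223 mod 8 = 7, (2/223) = +1; sign now -1; continue with (87/223)
flip (87/223) -> (223/87): both odd, 87 mod 4 = 3, 223 mod 4 = 3, so the flip contributes -1; sign now +1
(223/87): 223 mod 87 = 49, so (223/87) = (49/87)
flip (49/87) -> (87/49): both odd, 49 mod 4 = 1, 87 mod 4 = 3, so the flip contributes +1; sign now +1
(87/49): 87 mod 49 = 38, so (87/49) = (38/49)
factor out 2^1: 38 = 2^1·19; with 49 mod 8 = 1, (2/49) = +1; sign now +1; continue with (19/49)
flip (19/49) -> (49/19): both odd, 19 mod 4 = 3, 49 mod 4 = 1, so the flip contributes +1; sign now +1
(49/19): 49 mod 19 = 11, so (49/19) = (11/19)
flip (11/19) -> (19/11): both odd, 11 mod 4 = 3, 19 mod 4 = 3, so the flip contributes -1; sign now -1
(19/11): 19 mod 11 = 8, so (19/11) = (8/11)
factor out 2^3: 8 = 2^3·1; with 11 mod 8 = 3, (2/11) = -1; sign now +1; continue with (1/11)
reached (1/11) = 1, so the symbol is +1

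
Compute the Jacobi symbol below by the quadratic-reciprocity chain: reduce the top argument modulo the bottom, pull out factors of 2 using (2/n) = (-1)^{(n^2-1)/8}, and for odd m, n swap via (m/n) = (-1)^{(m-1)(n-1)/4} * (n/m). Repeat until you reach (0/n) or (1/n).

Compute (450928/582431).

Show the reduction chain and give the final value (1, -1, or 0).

450928 = 2^4·28183; (2/582431) = +1 since 582431 mod 8 = 7, so (450928/582431) = (+1)^4·(28183/582431); sign now +1
reciprocity: (28183/582431) = -1·(582431/28183) since 28183 mod 4 = 3, 582431 mod 4 = 3; sign now -1
(582431/28183) = (18771/28183)   [reduce mod 28183]
reciprocity: (18771/28183) = -1·(28183/18771) since 18771 mod 4 = 3, 28183 mod 4 = 3; sign now +1
(28183/18771) = (9412/18771)   [reduce mod 18771]
9412 = 2^2·2353; (2/18771) = -1 since 18771 mod 8 = 3, so (9412/18771) = (-1)^2·(2353/18771); sign now +1
reciprocity: (2353/18771) = +1·(18771/2353) since 2353 mod 4 = 1, 18771 mod 4 = 3; sign now +1
(18771/2353) = (2300/2353)   [reduce mod 2353]
2300 = 2^2·575; (2/2353) = +1 since 2353 mod 8 = 1, so (2300/2353) = (+1)^2·(575/2353); sign now +1
reciprocity: (575/2353) = +1·(2353/575) since 575 mod 4 = 3, 2353 mod 4 = 1; sign now +1
(2353/575) = (53/575)   [reduce mod 575]
reciprocity: (53/575) = +1·(575/53) since 53 mod 4 = 1, 575 mod 4 = 3; sign now +1
(575/53) = (45/53)   [reduce mod 53]
reciprocity: (45/53) = +1·(53/45) since 45 mod 4 = 1, 53 mod 4 = 1; sign now +1
(53/45) = (8/45)   [reduce mod 45]
8 = 2^3·1; (2/45) = -1 since 45 mod 8 = 5, so (8/45) = (-1)^3·(1/45); sign now -1
(1/45) = 1; final value = sign = -1

-1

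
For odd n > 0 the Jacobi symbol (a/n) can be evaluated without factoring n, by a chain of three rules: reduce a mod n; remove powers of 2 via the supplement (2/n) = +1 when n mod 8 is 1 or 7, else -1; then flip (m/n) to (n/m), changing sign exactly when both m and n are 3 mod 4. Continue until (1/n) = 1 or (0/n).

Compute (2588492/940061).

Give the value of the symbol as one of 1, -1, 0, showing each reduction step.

(2588492/940061): 2588492 mod 940061 = 708370, so (2588492/940061) = (708370/940061)
factor out 2^1: 708370 = 2^1·354185; with 940061 mod 8 = 5, (2/940061) = -1; sign now -1; continue with (354185/940061)
flip (354185/940061) -> (940061/354185): both odd, 354185 mod 4 = 1, 940061 mod 4 = 1, so the flip contributes +1; sign now -1
(940061/354185): 940061 mod 354185 = 231691, so (940061/354185) = (231691/354185)
flip (231691/354185) -> (354185/231691): both odd, 231691 mod 4 = 3, 354185 mod 4 = 1, so the flip contributes +1; sign now -1
(354185/231691): 354185 mod 231691 = 122494, so (354185/231691) = (122494/231691)
factor out 2^1: 122494 = 2^1·61247; with 231691 mod 8 = 3, (2/231691) = -1; sign now +1; continue with (61247/231691)
flip (61247/231691) -> (231691/61247): both odd, 61247 mod 4 = 3, 231691 mod 4 = 3, so the flip contributes -1; sign now -1
(231691/61247): 231691 mod 61247 = 47950, so (231691/61247) = (47950/61247)
factor out 2^1: 47950 = 2^1·23975; with 61247 mod 8 = 7, (2/61247) = +1; sign now -1; continue with (23975/61247)
flip (23975/61247) -> (61247/23975): both odd, 23975 mod 4 = 3, 61247 mod 4 = 3, so the flip contributes -1; sign now +1
(61247/23975): 61247 mod 23975 = 13297, so (61247/23975) = (13297/23975)
flip (13297/23975) -> (23975/13297): both odd, 13297 mod 4 = 1, 23975 mod 4 = 3, so the flip contributes +1; sign now +1
(23975/13297): 23975 mod 13297 = 10678, so (23975/13297) = (10678/13297)
factor out 2^1: 10678 = 2^1·5339; with 13297 mod 8 = 1, (2/13297) = +1; sign now +1; continue with (5339/13297)
flip (5339/13297) -> (13297/5339): both odd, 5339 mod 4 = 3, 13297 mod 4 = 1, so the flip contributes +1; sign now +1
(13297/5339): 13297 mod 5339 = 2619, so (13297/5339) = (2619/5339)
flip (2619/5339) -> (5339/2619): both odd, 2619 mod 4 = 3, 5339 mod 4 = 3, so the flip contributes -1; sign now -1
(5339/2619): 5339 mod 2619 = 101, so (5339/2619) = (101/2619)
flip (101/2619) -> (2619/101): both odd, 101 mod 4 = 1, 2619 mod 4 = 3, so the flip contributes +1; sign now -1
(2619/101): 2619 mod 101 = 94, so (2619/101) = (94/101)
factor out 2^1: 94 = 2^1·47; with 101 mod 8 = 5, (2/101) = -1; sign now +1; continue with (47/101)
flip (47/101) -> (101/47): both odd, 47 mod 4 = 3, 101 mod 4 = 1, so the flip contributes +1; sign now +1
(101/47): 101 mod 47 = 7, so (101/47) = (7/47)
flip (7/47) -> (47/7): both odd, 7 mod 4 = 3, 47 mod 4 = 3, so the flip contributes -1; sign now -1
(47/7): 47 mod 7 = 5, so (47/7) = (5/7)
flip (5/7) -> (7/5): both odd, 5 mod 4 = 1, 7 mod 4 = 3, so the flip contributes +1; sign now -1
(7/5): 7 mod 5 = 2, so (7/5) = (2/5)
factor out 2^1: 2 = 2^1·1; with 5 mod 8 = 5, (2/5) = -1; sign now +1; continue with (1/5)
reached (1/5) = 1, so the symbol is +1

1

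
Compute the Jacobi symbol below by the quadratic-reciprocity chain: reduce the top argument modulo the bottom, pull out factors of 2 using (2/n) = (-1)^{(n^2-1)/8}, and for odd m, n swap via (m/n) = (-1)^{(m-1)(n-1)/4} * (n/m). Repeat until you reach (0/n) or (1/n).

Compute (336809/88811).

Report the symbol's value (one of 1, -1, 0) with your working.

-1

(336809/88811): 336809 mod 88811 = 70376, so (336809/88811) = (70376/88811)
factor out 2^3: 70376 = 2^3·8797; with 88811 mod 8 = 3, (2/88811) = -1; sign now -1; continue with (8797/88811)
flip (8797/88811) -> (88811/8797): both odd, 8797 mod 4 = 1, 88811 mod 4 = 3, so the flip contributes +1; sign now -1
(88811/8797): 88811 mod 8797 = 841, so (88811/8797) = (841/8797)
flip (841/8797) -> (8797/841): both odd, 841 mod 4 = 1, 8797 mod 4 = 1, so the flip contributes +1; sign now -1
(8797/841): 8797 mod 841 = 387, so (8797/841) = (387/841)
flip (387/841) -> (841/387): both odd, 387 mod 4 = 3, 841 mod 4 = 1, so the flip contributes +1; sign now -1
(841/387): 841 mod 387 = 67, so (841/387) = (67/387)
flip (67/387) -> (387/67): both odd, 67 mod 4 = 3, 387 mod 4 = 3, so the flip contributes -1; sign now +1
(387/67): 387 mod 67 = 52, so (387/67) = (52/67)
factor out 2^2: 52 = 2^2·13; with 67 mod 8 = 3, (2/67) = -1; sign now +1; continue with (13/67)
flip (13/67) -> (67/13): both odd, 13 mod 4 = 1, 67 mod 4 = 3, so the flip contributes +1; sign now +1
(67/13): 67 mod 13 = 2, so (67/13) = (2/13)
factor out 2^1: 2 = 2^1·1; with 13 mod 8 = 5, (2/13) = -1; sign now -1; continue with (1/13)
reached (1/13) = 1, so the symbol is -1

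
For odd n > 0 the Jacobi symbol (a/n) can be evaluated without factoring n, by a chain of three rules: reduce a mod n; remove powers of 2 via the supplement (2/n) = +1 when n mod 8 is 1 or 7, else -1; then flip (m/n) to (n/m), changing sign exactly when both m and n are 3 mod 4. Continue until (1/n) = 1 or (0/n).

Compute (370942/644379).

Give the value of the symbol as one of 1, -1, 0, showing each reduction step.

-1

370942 = 2^1·185471; (2/644379) = -1 since 644379 mod 8 = 3, so (370942/644379) = (-1)^1·(185471/644379); sign now -1
reciprocity: (185471/644379) = -1·(644379/185471) since 185471 mod 4 = 3, 644379 mod 4 = 3; sign now +1
(644379/185471) = (87966/185471)   [reduce mod 185471]
87966 = 2^1·43983; (2/185471) = +1 since 185471 mod 8 = 7, so (87966/185471) = (+1)^1·(43983/185471); sign now +1
reciprocity: (43983/185471) = -1·(185471/43983) since 43983 mod 4 = 3, 185471 mod 4 = 3; sign now -1
(185471/43983) = (9539/43983)   [reduce mod 43983]
reciprocity: (9539/43983) = -1·(43983/9539) since 9539 mod 4 = 3, 43983 mod 4 = 3; sign now +1
(43983/9539) = (5827/9539)   [reduce mod 9539]
reciprocity: (5827/9539) = -1·(9539/5827) since 5827 mod 4 = 3, 9539 mod 4 = 3; sign now -1
(9539/5827) = (3712/5827)   [reduce mod 5827]
3712 = 2^7·29; (2/5827) = -1 since 5827 mod 8 = 3, so (3712/5827) = (-1)^7·(29/5827); sign now +1
reciprocity: (29/5827) = +1·(5827/29) since 29 mod 4 = 1, 5827 mod 4 = 3; sign now +1
(5827/29) = (27/29)   [reduce mod 29]
reciprocity: (27/29) = +1·(29/27) since 27 mod 4 = 3, 29 mod 4 = 1; sign now +1
(29/27) = (2/27)   [reduce mod 27]
2 = 2^1·1; (2/27) = -1 since 27 mod 8 = 3, so (2/27) = (-1)^1·(1/27); sign now -1
(1/27) = 1; final value = sign = -1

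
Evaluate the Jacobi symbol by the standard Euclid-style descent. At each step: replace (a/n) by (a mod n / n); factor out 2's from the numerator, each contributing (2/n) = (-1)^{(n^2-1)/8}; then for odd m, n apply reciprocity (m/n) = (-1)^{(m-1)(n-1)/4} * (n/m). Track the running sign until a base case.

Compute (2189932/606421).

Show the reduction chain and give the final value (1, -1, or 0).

(2189932/606421): 2189932 mod 606421 = 370669, so (2189932/606421) = (370669/606421)
flip (370669/606421) -> (606421/370669): both odd, 370669 mod 4 = 1, 606421 mod 4 = 1, so the flip contributes +1; sign now +1
(606421/370669): 606421 mod 370669 = 235752, so (606421/370669) = (235752/370669)
factor out 2^3: 235752 = 2^3·29469; with 370669 mod 8 = 5, (2/370669) = -1; sign now -1; continue with (29469/370669)
flip (29469/370669) -> (370669/29469): both odd, 29469 mod 4 = 1, 370669 mod 4 = 1, so the flip contributes +1; sign now -1
(370669/29469): 370669 mod 29469 = 17041, so (370669/29469) = (17041/29469)
flip (17041/29469) -> (29469/17041): both odd, 17041 mod 4 = 1, 29469 mod 4 = 1, so the flip contributes +1; sign now -1
(29469/17041): 29469 mod 17041 = 12428, so (29469/17041) = (12428/17041)
factor out 2^2: 12428 = 2^2·3107; with 17041 mod 8 = 1, (2/17041) = +1; sign now -1; continue with (3107/17041)
flip (3107/17041) -> (17041/3107): both odd, 3107 mod 4 = 3, 17041 mod 4 = 1, so the flip contributes +1; sign now -1
(17041/3107): 17041 mod 3107 = 1506, so (17041/3107) = (1506/3107)
factor out 2^1: 1506 = 2^1·753; with 3107 mod 8 = 3, (2/3107) = -1; sign now +1; continue with (753/3107)
flip (753/3107) -> (3107/753): both odd, 753 mod 4 = 1, 3107 mod 4 = 3, so the flip contributes +1; sign now +1
(3107/753): 3107 mod 753 = 95, so (3107/753) = (95/753)
flip (95/753) -> (753/95): both odd, 95 mod 4 = 3, 753 mod 4 = 1, so the flip contributes +1; sign now +1
(753/95): 753 mod 95 = 88, so (753/95) = (88/95)
factor out 2^3: 88 = 2^3·11; with 95 mod 8 = 7, (2/95) = +1; sign now +1; continue with (11/95)
flip (11/95) -> (95/11): both odd, 11 mod 4 = 3, 95 mod 4 = 3, so the flip contributes -1; sign now -1
(95/11): 95 mod 11 = 7, so (95/11) = (7/11)
flip (7/11) -> (11/7): both odd, 7 mod 4 = 3, 11 mod 4 = 3, so the flip contributes -1; sign now +1
(11/7): 11 mod 7 = 4, so (11/7) = (4/7)
factor out 2^2: 4 = 2^2·1; with 7 mod 8 = 7, (2/7) = +1; sign now +1; continue with (1/7)
reached (1/7) = 1, so the symbol is +1

1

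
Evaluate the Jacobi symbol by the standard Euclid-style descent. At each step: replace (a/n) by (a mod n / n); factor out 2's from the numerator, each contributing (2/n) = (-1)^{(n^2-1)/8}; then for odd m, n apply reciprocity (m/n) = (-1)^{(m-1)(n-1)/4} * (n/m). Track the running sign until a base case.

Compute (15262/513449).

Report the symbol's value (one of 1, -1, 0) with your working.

15262 = 2^1·7631; (2/513449) = +1 since 513449 mod 8 = 1, so (15262/513449) = (+1)^1·(7631/513449); sign now +1
reciprocity: (7631/513449) = +1·(513449/7631) since 7631 mod 4 = 3, 513449 mod 4 = 1; sign now +1
(513449/7631) = (2172/7631)   [reduce mod 7631]
2172 = 2^2·543; (2/7631) = +1 since 7631 mod 8 = 7, so (2172/7631) = (+1)^2·(543/7631); sign now +1
reciprocity: (543/7631) = -1·(7631/543) since 543 mod 4 = 3, 7631 mod 4 = 3; sign now -1
(7631/543) = (29/543)   [reduce mod 543]
reciprocity: (29/543) = +1·(543/29) since 29 mod 4 = 1, 543 mod 4 = 3; sign now -1
(543/29) = (21/29)   [reduce mod 29]
reciprocity: (21/29) = +1·(29/21) since 21 mod 4 = 1, 29 mod 4 = 1; sign now -1
(29/21) = (8/21)   [reduce mod 21]
8 = 2^3·1; (2/21) = -1 since 21 mod 8 = 5, so (8/21) = (-1)^3·(1/21); sign now +1
(1/21) = 1; final value = sign = +1

1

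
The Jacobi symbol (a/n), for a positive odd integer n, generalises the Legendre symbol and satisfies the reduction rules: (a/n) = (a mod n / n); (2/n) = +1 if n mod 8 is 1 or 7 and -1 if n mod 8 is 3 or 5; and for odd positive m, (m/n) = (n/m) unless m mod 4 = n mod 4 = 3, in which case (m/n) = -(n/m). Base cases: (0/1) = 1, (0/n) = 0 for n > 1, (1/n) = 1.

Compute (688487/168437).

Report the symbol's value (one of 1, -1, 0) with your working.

(688487/168437) = (14739/168437)   [reduce mod 168437]
reciprocity: (14739/168437) = +1·(168437/14739) since 14739 mod 4 = 3, 168437 mod 4 = 1; sign now +1
(168437/14739) = (6308/14739)   [reduce mod 14739]
6308 = 2^2·1577; (2/14739) = -1 since 14739 mod 8 = 3, so (6308/14739) = (-1)^2·(1577/14739); sign now +1
reciprocity: (1577/14739) = +1·(14739/1577) since 1577 mod 4 = 1, 14739 mod 4 = 3; sign now +1
(14739/1577) = (546/1577)   [reduce mod 1577]
546 = 2^1·273; (2/1577) = +1 since 1577 mod 8 = 1, so (546/1577) = (+1)^1·(273/1577); sign now +1
reciprocity: (273/1577) = +1·(1577/273) since 273 mod 4 = 1, 1577 mod 4 = 1; sign now +1
(1577/273) = (212/273)   [reduce mod 273]
212 = 2^2·53; (2/273) = +1 since 273 mod 8 = 1, so (212/273) = (+1)^2·(53/273); sign now +1
reciprocity: (53/273) = +1·(273/53) since 53 mod 4 = 1, 273 mod 4 = 1; sign now +1
(273/53) = (8/53)   [reduce mod 53]
8 = 2^3·1; (2/53) = -1 since 53 mod 8 = 5, so (8/53) = (-1)^3·(1/53); sign now -1
(1/53) = 1; final value = sign = -1

-1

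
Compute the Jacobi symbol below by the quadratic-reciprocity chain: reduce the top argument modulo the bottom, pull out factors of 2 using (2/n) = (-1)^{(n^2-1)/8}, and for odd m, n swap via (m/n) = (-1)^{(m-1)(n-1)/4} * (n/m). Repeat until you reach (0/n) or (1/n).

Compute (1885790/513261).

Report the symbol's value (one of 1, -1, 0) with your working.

(1885790/513261) = (346007/513261)   [reduce mod 513261]
reciprocity: (346007/513261) = +1·(513261/346007) since 346007 mod 4 = 3, 513261 mod 4 = 1; sign now +1
(513261/346007) = (167254/346007)   [reduce mod 346007]
167254 = 2^1·83627; (2/346007) = +1 since 346007 mod 8 = 7, so (167254/346007) = (+1)^1·(83627/346007); sign now +1
reciprocity: (83627/346007) = -1·(346007/83627) since 83627 mod 4 = 3, 346007 mod 4 = 3; sign now -1
(346007/83627) = (11499/83627)   [reduce mod 83627]
reciprocity: (11499/83627) = -1·(83627/11499) since 11499 mod 4 = 3, 83627 mod 4 = 3; sign now +1
(83627/11499) = (3134/11499)   [reduce mod 11499]
3134 = 2^1·1567; (2/11499) = -1 since 11499 mod 8 = 3, so (3134/11499) = (-1)^1·(1567/11499); sign now -1
reciprocity: (1567/11499) = -1·(11499/1567) since 1567 mod 4 = 3, 11499 mod 4 = 3; sign now +1
(11499/1567) = (530/1567)   [reduce mod 1567]
530 = 2^1·265; (2/1567) = +1 since 1567 mod 8 = 7, so (530/1567) = (+1)^1·(265/1567); sign now +1
reciprocity: (265/1567) = +1·(1567/265) since 265 mod 4 = 1, 1567 mod 4 = 3; sign now +1
(1567/265) = (242/265)   [reduce mod 265]
242 = 2^1·121; (2/265) = +1 since 265 mod 8 = 1, so (242/265) = (+1)^1·(121/265); sign now +1
reciprocity: (121/265) = +1·(265/121) since 121 mod 4 = 1, 265 mod 4 = 1; sign now +1
(265/121) = (23/121)   [reduce mod 121]
reciprocity: (23/121) = +1·(121/23) since 23 mod 4 = 3, 121 mod 4 = 1; sign now +1
(121/23) = (6/23)   [reduce mod 23]
6 = 2^1·3; (2/23) = +1 since 23 mod 8 = 7, so (6/23) = (+1)^1·(3/23); sign now +1
reciprocity: (3/23) = -1·(23/3) since 3 mod 4 = 3, 23 mod 4 = 3; sign now -1
(23/3) = (2/3)   [reduce mod 3]
2 = 2^1·1; (2/3) = -1 since 3 mod 8 = 3, so (2/3) = (-1)^1·(1/3); sign now +1
(1/3) = 1; final value = sign = +1

1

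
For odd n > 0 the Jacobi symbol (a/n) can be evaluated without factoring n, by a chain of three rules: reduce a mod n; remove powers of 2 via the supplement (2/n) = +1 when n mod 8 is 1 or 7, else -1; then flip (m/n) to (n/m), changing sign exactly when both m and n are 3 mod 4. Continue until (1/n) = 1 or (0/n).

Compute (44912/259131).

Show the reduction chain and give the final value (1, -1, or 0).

factor out 2^4: 44912 = 2^4·2807; with 259131 mod 8 = 3, (2/259131) = -1; sign now +1; continue with (2807/259131)
flip (2807/259131) -> (259131/2807): both odd, 2807 mod 4 = 3, 259131 mod 4 = 3, so the flip contributes -1; sign now -1
(259131/2807): 259131 mod 2807 = 887, so (259131/2807) = (887/2807)
flip (887/2807) -> (2807/887): both odd, 887 mod 4 = 3, 2807 mod 4 = 3, so the flip contributes -1; sign now +1
(2807/887): 2807 mod 887 = 146, so (2807/887) = (146/887)
factor out 2^1: 146 = 2^1·73; with 887 mod 8 = 7, (2/887) = +1; sign now +1; continue with (73/887)
flip (73/887) -> (887/73): both odd, 73 mod 4 = 1, 887 mod 4 = 3, so the flip contributes +1; sign now +1
(887/73): 887 mod 73 = 11, so (887/73) = (11/73)
flip (11/73) -> (73/11): both odd, 11 mod 4 = 3, 73 mod 4 = 1, so the flip contributes +1; sign now +1
(73/11): 73 mod 11 = 7, so (73/11) = (7/11)
flip (7/11) -> (11/7): both odd, 7 mod 4 = 3, 11 mod 4 = 3, so the flip contributes -1; sign now -1
(11/7): 11 mod 7 = 4, so (11/7) = (4/7)
factor out 2^2: 4 = 2^2·1; with 7 mod 8 = 7, (2/7) = +1; sign now -1; continue with (1/7)
reached (1/7) = 1, so the symbol is -1

-1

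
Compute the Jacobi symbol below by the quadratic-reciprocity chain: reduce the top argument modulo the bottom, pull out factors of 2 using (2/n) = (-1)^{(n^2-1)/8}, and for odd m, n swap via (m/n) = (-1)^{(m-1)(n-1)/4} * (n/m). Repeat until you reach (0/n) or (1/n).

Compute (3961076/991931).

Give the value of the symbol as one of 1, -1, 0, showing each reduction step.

(3961076/991931) = (985283/991931)   [reduce mod 991931]
reciprocity: (985283/991931) = -1·(991931/985283) since 985283 mod 4 = 3, 991931 mod 4 = 3; sign now -1
(991931/985283) = (6648/985283)   [reduce mod 985283]
6648 = 2^3·831; (2/985283) = -1 since 985283 mod 8 = 3, so (6648/985283) = (-1)^3·(831/985283); sign now +1
reciprocity: (831/985283) = -1·(985283/831) since 831 mod 4 = 3, 985283 mod 4 = 3; sign now -1
(985283/831) = (548/831)   [reduce mod 831]
548 = 2^2·137; (2/831) = +1 since 831 mod 8 = 7, so (548/831) = (+1)^2·(137/831); sign now -1
reciprocity: (137/831) = +1·(831/137) since 137 mod 4 = 1, 831 mod 4 = 3; sign now -1
(831/137) = (9/137)   [reduce mod 137]
reciprocity: (9/137) = +1·(137/9) since 9 mod 4 = 1, 137 mod 4 = 1; sign now -1
(137/9) = (2/9)   [reduce mod 9]
2 = 2^1·1; (2/9) = +1 since 9 mod 8 = 1, so (2/9) = (+1)^1·(1/9); sign now -1
(1/9) = 1; final value = sign = -1

-1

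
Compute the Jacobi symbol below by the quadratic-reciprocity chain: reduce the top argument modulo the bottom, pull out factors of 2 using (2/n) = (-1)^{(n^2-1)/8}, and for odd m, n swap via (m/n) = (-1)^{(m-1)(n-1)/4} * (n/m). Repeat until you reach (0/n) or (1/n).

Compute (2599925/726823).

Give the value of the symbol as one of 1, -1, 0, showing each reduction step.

(2599925/726823): 2599925 mod 726823 = 419456, so (2599925/726823) = (419456/726823)
factor out 2^7: 419456 = 2^7·3277; with 726823 mod 8 = 7, (2/726823) = +1; sign now +1; continue with (3277/726823)
flip (3277/726823) -> (726823/3277): both odd, 3277 mod 4 = 1, 726823 mod 4 = 3, so the flip contributes +1; sign now +1
(726823/3277): 726823 mod 3277 = 2606, so (726823/3277) = (2606/3277)
factor out 2^1: 2606 = 2^1·1303; with 3277 mod 8 = 5, (2/3277) = -1; sign now -1; continue with (1303/3277)
flip (1303/3277) -> (3277/1303): both odd, 1303 mod 4 = 3, 3277 mod 4 = 1, so the flip contributes +1; sign now -1
(3277/1303): 3277 mod 1303 = 671, so (3277/1303) = (671/1303)
flip (671/1303) -> (1303/671): both odd, 671 mod 4 = 3, 1303 mod 4 = 3, so the flip contributes -1; sign now +1
(1303/671): 1303 mod 671 = 632, so (1303/671) = (632/671)
factor out 2^3: 632 = 2^3·79; with 671 mod 8 = 7, (2/671) = +1; sign now +1; continue with (79/671)
flip (79/671) -> (671/79): both odd, 79 mod 4 = 3, 671 mod 4 = 3, so the flip contributes -1; sign now -1
(671/79): 671 mod 79 = 39, so (671/79) = (39/79)
flip (39/79) -> (79/39): both odd, 39 mod 4 = 3, 79 mod 4 = 3, so the flip contributes -1; sign now +1
(79/39): 79 mod 39 = 1, so (79/39) = (1/39)
reached (1/39) = 1, so the symbol is +1

1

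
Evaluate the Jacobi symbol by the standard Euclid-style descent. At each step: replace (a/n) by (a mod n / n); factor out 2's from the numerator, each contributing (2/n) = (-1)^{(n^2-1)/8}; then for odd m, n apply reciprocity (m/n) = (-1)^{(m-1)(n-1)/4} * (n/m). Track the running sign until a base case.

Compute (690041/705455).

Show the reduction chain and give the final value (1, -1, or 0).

flip (690041/705455) -> (705455/690041): both odd, 690041 mod 4 = 1, 705455 mod 4 = 3, so the flip contributes +1; sign now +1
(705455/690041): 705455 mod 690041 = 15414, so (705455/690041) = (15414/690041)
factor out 2^1: 15414 = 2^1·7707; with 690041 mod 8 = 1, (2/690041) = +1; sign now +1; continue with (7707/690041)
flip (7707/690041) -> (690041/7707): both odd, 7707 mod 4 = 3, 690041 mod 4 = 1, so the flip contributes +1; sign now +1
(690041/7707): 690041 mod 7707 = 4118, so (690041/7707) = (4118/7707)
factor out 2^1: 4118 = 2^1·2059; with 7707 mod 8 = 3, (2/7707) = -1; sign now -1; continue with (2059/7707)
flip (2059/7707) -> (7707/2059): both odd, 2059 mod 4 = 3, 7707 mod 4 = 3, so the flip contributes -1; sign now +1
(7707/2059): 7707 mod 2059 = 1530, so (7707/2059) = (1530/2059)
factor out 2^1: 1530 = 2^1·765; with 2059 mod 8 = 3, (2/2059) = -1; sign now -1; continue with (765/2059)
flip (765/2059) -> (2059/765): both odd, 765 mod 4 = 1, 2059 mod 4 = 3, so the flip contributes +1; sign now -1
(2059/765): 2059 mod 765 = 529, so (2059/765) = (529/765)
flip (529/765) -> (765/529): both odd, 529 mod 4 = 1, 765 mod 4 = 1, so the flip contributes +1; sign now -1
(765/529): 765 mod 529 = 236, so (765/529) = (236/529)
factor out 2^2: 236 = 2^2·59; with 529 mod 8 = 1, (2/529) = +1; sign now -1; continue with (59/529)
flip (59/529) -> (529/59): both odd, 59 mod 4 = 3, 529 mod 4 = 1, so the flip contributes +1; sign now -1
(529/59): 529 mod 59 = 57, so (529/59) = (57/59)
flip (57/59) -> (59/57): both odd, 57 mod 4 = 1, 59 mod 4 = 3, so the flip contributes +1; sign now -1
(59/57): 59 mod 57 = 2, so (59/57) = (2/57)
factor out 2^1: 2 = 2^1·1; with 57 mod 8 = 1, (2/57) = +1; sign now -1; continue with (1/57)
reached (1/57) = 1, so the symbol is -1

-1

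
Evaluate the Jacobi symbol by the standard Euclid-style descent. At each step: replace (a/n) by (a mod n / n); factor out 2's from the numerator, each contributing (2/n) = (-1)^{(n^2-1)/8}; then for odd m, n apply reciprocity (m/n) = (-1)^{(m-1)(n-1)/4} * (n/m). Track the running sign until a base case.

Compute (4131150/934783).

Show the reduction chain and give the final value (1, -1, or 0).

(4131150/934783) = (392018/934783)   [reduce mod 934783]
392018 = 2^1·196009; (2/934783) = +1 since 934783 mod 8 = 7, so (392018/934783) = (+1)^1·(196009/934783); sign now +1
reciprocity: (196009/934783) = +1·(934783/196009) since 196009 mod 4 = 1, 934783 mod 4 = 3; sign now +1
(934783/196009) = (150747/196009)   [reduce mod 196009]
reciprocity: (150747/196009) = +1·(196009/150747) since 150747 mod 4 = 3, 196009 mod 4 = 1; sign now +1
(196009/150747) = (45262/150747)   [reduce mod 150747]
45262 = 2^1·22631; (2/150747) = -1 since 150747 mod 8 = 3, so (45262/150747) = (-1)^1·(22631/150747); sign now -1
reciprocity: (22631/150747) = -1·(150747/22631) since 22631 mod 4 = 3, 150747 mod 4 = 3; sign now +1
(150747/22631) = (14961/22631)   [reduce mod 22631]
reciprocity: (14961/22631) = +1·(22631/14961) since 14961 mod 4 = 1, 22631 mod 4 = 3; sign now +1
(22631/14961) = (7670/14961)   [reduce mod 14961]
7670 = 2^1·3835; (2/14961) = +1 since 14961 mod 8 = 1, so (7670/14961) = (+1)^1·(3835/14961); sign now +1
reciprocity: (3835/14961) = +1·(14961/3835) since 3835 mod 4 = 3, 14961 mod 4 = 1; sign now +1
(14961/3835) = (3456/3835)   [reduce mod 3835]
3456 = 2^7·27; (2/3835) = -1 since 3835 mod 8 = 3, so (3456/3835) = (-1)^7·(27/3835); sign now -1
reciprocity: (27/3835) = -1·(3835/27) since 27 mod 4 = 3, 3835 mod 4 = 3; sign now +1
(3835/27) = (1/27)   [reduce mod 27]
(1/27) = 1; final value = sign = +1

1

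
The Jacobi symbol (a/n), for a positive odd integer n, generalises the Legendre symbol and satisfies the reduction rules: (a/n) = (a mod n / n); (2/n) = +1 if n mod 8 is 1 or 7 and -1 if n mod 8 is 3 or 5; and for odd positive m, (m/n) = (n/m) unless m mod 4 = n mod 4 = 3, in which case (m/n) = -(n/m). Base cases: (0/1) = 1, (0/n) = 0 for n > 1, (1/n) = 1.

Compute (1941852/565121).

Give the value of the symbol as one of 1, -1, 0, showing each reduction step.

(1941852/565121): 1941852 mod 565121 = 246489, so (1941852/565121) = (246489/565121)
flip (246489/565121) -> (565121/246489): both odd, 246489 mod 4 = 1, 565121 mod 4 = 1, so the flip contributes +1; sign now +1
(565121/246489): 565121 mod 246489 = 72143, so (565121/246489) = (72143/246489)
flip (72143/246489) -> (246489/72143): both odd, 72143 mod 4 = 3, 246489 mod 4 = 1, so the flip contributes +1; sign now +1
(246489/72143): 246489 mod 72143 = 30060, so (246489/72143) = (30060/72143)
factor out 2^2: 30060 = 2^2·7515; with 72143 mod 8 = 7, (2/72143) = +1; sign now +1; continue with (7515/72143)
flip (7515/72143) -> (72143/7515): both odd, 7515 mod 4 = 3, 72143 mod 4 = 3, so the flip contributes -1; sign now -1
(72143/7515): 72143 mod 7515 = 4508, so (72143/7515) = (4508/7515)
factor out 2^2: 4508 = 2^2·1127; with 7515 mod 8 = 3, (2/7515) = -1; sign now -1; continue with (1127/7515)
flip (1127/7515) -> (7515/1127): both odd, 1127 mod 4 = 3, 7515 mod 4 = 3, so the flip contributes -1; sign now +1
(7515/1127): 7515 mod 1127 = 753, so (7515/1127) = (753/1127)
flip (753/1127) -> (1127/753): both odd, 753 mod 4 = 1, 1127 mod 4 = 3, so the flip contributes +1; sign now +1
(1127/753): 1127 mod 753 = 374, so (1127/753) = (374/753)
factor out 2^1: 374 = 2^1·187; with 753 mod 8 = 1, (2/753) = +1; sign now +1; continue with (187/753)
flip (187/753) -> (753/187): both odd, 187 mod 4 = 3, 753 mod 4 = 1, so the flip contributes +1; sign now +1
(753/187): 753 mod 187 = 5, so (753/187) = (5/187)
flip (5/187) -> (187/5): both odd, 5 mod 4 = 1, 187 mod 4 = 3, so the flip contributes +1; sign now +1
(187/5): 187 mod 5 = 2, so (187/5) = (2/5)
factor out 2^1: 2 = 2^1·1; with 5 mod 8 = 5, (2/5) = -1; sign now -1; continue with (1/5)
reached (1/5) = 1, so the symbol is -1

-1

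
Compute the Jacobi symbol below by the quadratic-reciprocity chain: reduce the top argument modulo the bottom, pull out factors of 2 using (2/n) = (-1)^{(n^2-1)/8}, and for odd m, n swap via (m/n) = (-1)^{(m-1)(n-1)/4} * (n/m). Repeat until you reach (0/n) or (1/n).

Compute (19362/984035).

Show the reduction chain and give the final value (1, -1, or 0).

1

19362 = 2^1·9681; (2/984035) = -1 since 984035 mod 8 = 3, so (19362/984035) = (-1)^1·(9681/984035); sign now -1
reciprocity: (9681/984035) = +1·(984035/9681) since 9681 mod 4 = 1, 984035 mod 4 = 3; sign now -1
(984035/9681) = (6254/9681)   [reduce mod 9681]
6254 = 2^1·3127; (2/9681) = +1 since 9681 mod 8 = 1, so (6254/9681) = (+1)^1·(3127/9681); sign now -1
reciprocity: (3127/9681) = +1·(9681/3127) since 3127 mod 4 = 3, 9681 mod 4 = 1; sign now -1
(9681/3127) = (300/3127)   [reduce mod 3127]
300 = 2^2·75; (2/3127) = +1 since 3127 mod 8 = 7, so (300/3127) = (+1)^2·(75/3127); sign now -1
reciprocity: (75/3127) = -1·(3127/75) since 75 mod 4 = 3, 3127 mod 4 = 3; sign now +1
(3127/75) = (52/75)   [reduce mod 75]
52 = 2^2·13; (2/75) = -1 since 75 mod 8 = 3, so (52/75) = (-1)^2·(13/75); sign now +1
reciprocity: (13/75) = +1·(75/13) since 13 mod 4 = 1, 75 mod 4 = 3; sign now +1
(75/13) = (10/13)   [reduce mod 13]
10 = 2^1·5; (2/13) = -1 since 13 mod 8 = 5, so (10/13) = (-1)^1·(5/13); sign now -1
reciprocity: (5/13) = +1·(13/5) since 5 mod 4 = 1, 13 mod 4 = 1; sign now -1
(13/5) = (3/5)   [reduce mod 5]
reciprocity: (3/5) = +1·(5/3) since 3 mod 4 = 3, 5 mod 4 = 1; sign now -1
(5/3) = (2/3)   [reduce mod 3]
2 = 2^1·1; (2/3) = -1 since 3 mod 8 = 3, so (2/3) = (-1)^1·(1/3); sign now +1
(1/3) = 1; final value = sign = +1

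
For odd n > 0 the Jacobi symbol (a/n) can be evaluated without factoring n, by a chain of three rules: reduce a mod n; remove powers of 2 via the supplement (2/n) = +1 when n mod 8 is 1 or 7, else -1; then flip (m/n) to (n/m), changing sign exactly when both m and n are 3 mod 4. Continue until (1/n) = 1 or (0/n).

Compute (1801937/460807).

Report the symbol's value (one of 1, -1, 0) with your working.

1

(1801937/460807): 1801937 mod 460807 = 419516, so (1801937/460807) = (419516/460807)
factor out 2^2: 419516 = 2^2·104879; with 460807 mod 8 = 7, (2/460807) = +1; sign now +1; continue with (104879/460807)
flip (104879/460807) -> (460807/104879): both odd, 104879 mod 4 = 3, 460807 mod 4 = 3, so the flip contributes -1; sign now -1
(460807/104879): 460807 mod 104879 = 41291, so (460807/104879) = (41291/104879)
flip (41291/104879) -> (104879/41291): both odd, 41291 mod 4 = 3, 104879 mod 4 = 3, so the flip contributes -1; sign now +1
(104879/41291): 104879 mod 41291 = 22297, so (104879/41291) = (22297/41291)
flip (22297/41291) -> (41291/22297): both odd, 22297 mod 4 = 1, 41291 mod 4 = 3, so the flip contributes +1; sign now +1
(41291/22297): 41291 mod 22297 = 18994, so (41291/22297) = (18994/22297)
factor out 2^1: 18994 = 2^1·9497; with 22297 mod 8 = 1, (2/22297) = +1; sign now +1; continue with (9497/22297)
flip (9497/22297) -> (22297/9497): both odd, 9497 mod 4 = 1, 22297 mod 4 = 1, so the flip contributes +1; sign now +1
(22297/9497): 22297 mod 9497 = 3303, so (22297/9497) = (3303/9497)
flip (3303/9497) -> (9497/3303): both odd, 3303 mod 4 = 3, 9497 mod 4 = 1, so the flip contributes +1; sign now +1
(9497/3303): 9497 mod 3303 = 2891, so (9497/3303) = (2891/3303)
flip (2891/3303) -> (3303/2891): both odd, 2891 mod 4 = 3, 3303 mod 4 = 3, so the flip contributes -1; sign now -1
(3303/2891): 3303 mod 2891 = 412, so (3303/2891) = (412/2891)
factor out 2^2: 412 = 2^2·103; with 2891 mod 8 = 3, (2/2891) = -1; sign now -1; continue with (103/2891)
flip (103/2891) -> (2891/103): both odd, 103 mod 4 = 3, 2891 mod 4 = 3, so the flip contributes -1; sign now +1
(2891/103): 2891 mod 103 = 7, so (2891/103) = (7/103)
flip (7/103) -> (103/7): both odd, 7 mod 4 = 3, 103 mod 4 = 3, so the flip contributes -1; sign now -1
(103/7): 103 mod 7 = 5, so (103/7) = (5/7)
flip (5/7) -> (7/5): both odd, 5 mod 4 = 1, 7 mod 4 = 3, so the flip contributes +1; sign now -1
(7/5): 7 mod 5 = 2, so (7/5) = (2/5)
factor out 2^1: 2 = 2^1·1; with 5 mod 8 = 5, (2/5) = -1; sign now +1; continue with (1/5)
reached (1/5) = 1, so the symbol is +1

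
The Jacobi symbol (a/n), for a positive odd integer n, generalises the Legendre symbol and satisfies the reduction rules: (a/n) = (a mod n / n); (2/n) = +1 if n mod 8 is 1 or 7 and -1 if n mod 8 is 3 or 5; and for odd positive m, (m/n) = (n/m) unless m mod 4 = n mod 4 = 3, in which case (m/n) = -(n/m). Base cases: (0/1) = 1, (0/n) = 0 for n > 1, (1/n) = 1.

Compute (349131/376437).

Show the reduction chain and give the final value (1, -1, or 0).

0

reciprocity: (349131/376437) = +1·(376437/349131) since 349131 mod 4 = 3, 376437 mod 4 = 1; sign now +1
(376437/349131) = (27306/349131)   [reduce mod 349131]
27306 = 2^1·13653; (2/349131) = -1 since 349131 mod 8 = 3, so (27306/349131) = (-1)^1·(13653/349131); sign now -1
reciprocity: (13653/349131) = +1·(349131/13653) since 13653 mod 4 = 1, 349131 mod 4 = 3; sign now -1
(349131/13653) = (7806/13653)   [reduce mod 13653]
7806 = 2^1·3903; (2/13653) = -1 since 13653 mod 8 = 5, so (7806/13653) = (-1)^1·(3903/13653); sign now +1
reciprocity: (3903/13653) = +1·(13653/3903) since 3903 mod 4 = 3, 13653 mod 4 = 1; sign now +1
(13653/3903) = (1944/3903)   [reduce mod 3903]
1944 = 2^3·243; (2/3903) = +1 since 3903 mod 8 = 7, so (1944/3903) = (+1)^3·(243/3903); sign now +1
reciprocity: (243/3903) = -1·(3903/243) since 243 mod 4 = 3, 3903 mod 4 = 3; sign now -1
(3903/243) = (15/243)   [reduce mod 243]
reciprocity: (15/243) = -1·(243/15) since 15 mod 4 = 3, 243 mod 4 = 3; sign now +1
(243/15) = (3/15)   [reduce mod 15]
reciprocity: (3/15) = -1·(15/3) since 3 mod 4 = 3, 15 mod 4 = 3; sign now -1
(15/3) = (0/3)   [reduce mod 3]
(0/3) = 0   [gcd(a, n) > 1]; final value = 0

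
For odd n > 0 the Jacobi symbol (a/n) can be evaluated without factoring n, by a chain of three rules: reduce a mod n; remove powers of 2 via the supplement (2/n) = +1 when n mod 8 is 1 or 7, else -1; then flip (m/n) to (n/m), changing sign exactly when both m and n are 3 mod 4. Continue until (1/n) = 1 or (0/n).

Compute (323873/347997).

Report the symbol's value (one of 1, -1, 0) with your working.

reciprocity: (323873/347997) = +1·(347997/323873) since 323873 mod 4 = 1, 347997 mod 4 = 1; sign now +1
(347997/323873) = (24124/323873)   [reduce mod 323873]
24124 = 2^2·6031; (2/323873) = +1 since 323873 mod 8 = 1, so (24124/323873) = (+1)^2·(6031/323873); sign now +1
reciprocity: (6031/323873) = +1·(323873/6031) since 6031 mod 4 = 3, 323873 mod 4 = 1; sign now +1
(323873/6031) = (4230/6031)   [reduce mod 6031]
4230 = 2^1·2115; (2/6031) = +1 since 6031 mod 8 = 7, so (4230/6031) = (+1)^1·(2115/6031); sign now +1
reciprocity: (2115/6031) = -1·(6031/2115) since 2115 mod 4 = 3, 6031 mod 4 = 3; sign now -1
(6031/2115) = (1801/2115)   [reduce mod 2115]
reciprocity: (1801/2115) = +1·(2115/1801) since 1801 mod 4 = 1, 2115 mod 4 = 3; sign now -1
(2115/1801) = (314/1801)   [reduce mod 1801]
314 = 2^1·157; (2/1801) = +1 since 1801 mod 8 = 1, so (314/1801) = (+1)^1·(157/1801); sign now -1
reciprocity: (157/1801) = +1·(1801/157) since 157 mod 4 = 1, 1801 mod 4 = 1; sign now -1
(1801/157) = (74/157)   [reduce mod 157]
74 = 2^1·37; (2/157) = -1 since 157 mod 8 = 5, so (74/157) = (-1)^1·(37/157); sign now +1
reciprocity: (37/157) = +1·(157/37) since 37 mod 4 = 1, 157 mod 4 = 1; sign now +1
(157/37) = (9/37)   [reduce mod 37]
reciprocity: (9/37) = +1·(37/9) since 9 mod 4 = 1, 37 mod 4 = 1; sign now +1
(37/9) = (1/9)   [reduce mod 9]
(1/9) = 1; final value = sign = +1

1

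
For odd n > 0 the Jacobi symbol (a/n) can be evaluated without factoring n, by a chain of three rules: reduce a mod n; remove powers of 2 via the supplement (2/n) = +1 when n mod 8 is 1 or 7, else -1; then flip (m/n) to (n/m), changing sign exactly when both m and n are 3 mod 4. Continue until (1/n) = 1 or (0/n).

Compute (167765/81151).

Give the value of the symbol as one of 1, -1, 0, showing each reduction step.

-1

(167765/81151) = (5463/81151)   [reduce mod 81151]
reciprocity: (5463/81151) = -1·(81151/5463) since 5463 mod 4 = 3, 81151 mod 4 = 3; sign now -1
(81151/5463) = (4669/5463)   [reduce mod 5463]
reciprocity: (4669/5463) = +1·(5463/4669) since 4669 mod 4 = 1, 5463 mod 4 = 3; sign now -1
(5463/4669) = (794/4669)   [reduce mod 4669]
794 = 2^1·397; (2/4669) = -1 since 4669 mod 8 = 5, so (794/4669) = (-1)^1·(397/4669); sign now +1
reciprocity: (397/4669) = +1·(4669/397) since 397 mod 4 = 1, 4669 mod 4 = 1; sign now +1
(4669/397) = (302/397)   [reduce mod 397]
302 = 2^1·151; (2/397) = -1 since 397 mod 8 = 5, so (302/397) = (-1)^1·(151/397); sign now -1
reciprocity: (151/397) = +1·(397/151) since 151 mod 4 = 3, 397 mod 4 = 1; sign now -1
(397/151) = (95/151)   [reduce mod 151]
reciprocity: (95/151) = -1·(151/95) since 95 mod 4 = 3, 151 mod 4 = 3; sign now +1
(151/95) = (56/95)   [reduce mod 95]
56 = 2^3·7; (2/95) = +1 since 95 mod 8 = 7, so (56/95) = (+1)^3·(7/95); sign now +1
reciprocity: (7/95) = -1·(95/7) since 7 mod 4 = 3, 95 mod 4 = 3; sign now -1
(95/7) = (4/7)   [reduce mod 7]
4 = 2^2·1; (2/7) = +1 since 7 mod 8 = 7, so (4/7) = (+1)^2·(1/7); sign now -1
(1/7) = 1; final value = sign = -1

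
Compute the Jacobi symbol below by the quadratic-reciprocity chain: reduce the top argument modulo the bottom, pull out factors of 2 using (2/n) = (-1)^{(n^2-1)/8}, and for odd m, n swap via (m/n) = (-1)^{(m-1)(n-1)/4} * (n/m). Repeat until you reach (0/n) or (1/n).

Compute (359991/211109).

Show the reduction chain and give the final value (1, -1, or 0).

(359991/211109): 359991 mod 211109 = 148882, so (359991/211109) = (148882/211109)
factor out 2^1: 148882 = 2^1·74441; with 211109 mod 8 = 5, (2/211109) = -1; sign now -1; continue with (74441/211109)
flip (74441/211109) -> (211109/74441): both odd, 74441 mod 4 = 1, 211109 mod 4 = 1, so the flip contributes +1; sign now -1
(211109/74441): 211109 mod 74441 = 62227, so (211109/74441) = (62227/74441)
flip (62227/74441) -> (74441/62227): both odd, 62227 mod 4 = 3, 74441 mod 4 = 1, so the flip contributes +1; sign now -1
(74441/62227): 74441 mod 62227 = 12214, so (74441/62227) = (12214/62227)
factor out 2^1: 12214 = 2^1·6107; with 62227 mod 8 = 3, (2/62227) = -1; sign now +1; continue with (6107/62227)
flip (6107/62227) -> (62227/6107): both odd, 6107 mod 4 = 3, 62227 mod 4 = 3, so the flip contributes -1; sign now -1
(62227/6107): 62227 mod 6107 = 1157, so (62227/6107) = (1157/6107)
flip (1157/6107) -> (6107/1157): both odd, 1157 mod 4 = 1, 6107 mod 4 = 3, so the flip contributes +1; sign now -1
(6107/1157): 6107 mod 1157 = 322, so (6107/1157) = (322/1157)
factor out 2^1: 322 = 2^1·161; with 1157 mod 8 = 5, (2/1157) = -1; sign now +1; continue with (161/1157)
flip (161/1157) -> (1157/161): both odd, 161 mod 4 = 1, 1157 mod 4 = 1, so the flip contributes +1; sign now +1
(1157/161): 1157 mod 161 = 30, so (1157/161) = (30/161)
factor out 2^1: 30 = 2^1·15; with 161 mod 8 = 1, (2/161) = +1; sign now +1; continue with (15/161)
flip (15/161) -> (161/15): both odd, 15 mod 4 = 3, 161 mod 4 = 1, so the flip contributes +1; sign now +1
(161/15): 161 mod 15 = 11, so (161/15) = (11/15)
flip (11/15) -> (15/11): both odd, 11 mod 4 = 3, 15 mod 4 = 3, so the flip contributes -1; sign now -1
(15/11): 15 mod 11 = 4, so (15/11) = (4/11)
factor out 2^2: 4 = 2^2·1; with 11 mod 8 = 3, (2/11) = -1; sign now -1; continue with (1/11)
reached (1/11) = 1, so the symbol is -1

-1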